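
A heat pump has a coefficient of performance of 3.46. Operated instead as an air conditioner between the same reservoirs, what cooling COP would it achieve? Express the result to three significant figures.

2.46

Since Q_H = Q_C + W for any cycle, COP_R = Q_C/W = Q_H/W − 1.
COP_R = 3.46 − 1 = 2.46.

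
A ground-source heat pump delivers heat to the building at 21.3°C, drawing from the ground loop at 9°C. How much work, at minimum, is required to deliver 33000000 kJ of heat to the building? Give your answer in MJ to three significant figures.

1380 MJ

In absolute terms T_C = 282.15 K and T_H = 294.45 K, so ΔT = 12.30 K.
The reversible limit is COP_HP = T_H/ΔT = 23.94, so W_min = Q_H/COP = Q_H·ΔT/T_H.
W_min = 33000000 × 12.30/294.45 = 1379000 kJ = 1379 MJ.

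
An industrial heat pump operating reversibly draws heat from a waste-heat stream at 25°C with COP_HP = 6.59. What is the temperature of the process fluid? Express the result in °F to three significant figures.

COP_HP = T_H/(T_H − T_C) rearranges to T_H = COP·T_C/(COP − 1).
With T_C = 298.15 K, T_H = 6.59 × 298.15/5.590 = 351.49 K.
Converting, 351.49 K = 173.01°F.

173 °F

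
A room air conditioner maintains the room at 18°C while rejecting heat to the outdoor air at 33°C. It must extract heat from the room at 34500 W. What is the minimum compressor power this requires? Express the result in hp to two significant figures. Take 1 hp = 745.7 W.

2.4 hp

In absolute terms T_C = 291.15 K and T_H = 306.15 K, so ΔT = 15.00 K.
COP_Carnot = T_C/ΔT = 291.15/15.00 = 19.41.
Ẇ_min = Q̇/COP_Carnot = 34500/19.41 = 1777 W = 2.384 hp.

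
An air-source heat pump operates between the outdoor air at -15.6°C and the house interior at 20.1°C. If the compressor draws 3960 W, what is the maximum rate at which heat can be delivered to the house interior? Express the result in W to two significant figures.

33000 W

In absolute terms T_C = 257.55 K and T_H = 293.25 K, so ΔT = 35.70 K.
COP_Carnot = T_H/ΔT = 293.25/35.70 = 8.214.
Q̇_max = COP_Carnot × Ẇ = 8.214 × 3960 W = 32530 W.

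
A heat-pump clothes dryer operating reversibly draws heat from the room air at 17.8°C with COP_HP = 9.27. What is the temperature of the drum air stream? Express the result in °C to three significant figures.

COP_HP = T_H/(T_H − T_C) rearranges to T_H = COP·T_C/(COP − 1).
With T_C = 290.95 K, T_H = 9.27 × 290.95/8.270 = 326.13 K.
Converting, 326.13 K = 52.98°C.

53.0 °C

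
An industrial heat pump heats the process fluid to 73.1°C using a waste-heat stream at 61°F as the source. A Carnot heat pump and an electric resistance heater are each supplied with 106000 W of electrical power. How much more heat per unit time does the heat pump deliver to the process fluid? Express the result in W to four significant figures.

538000 W

In absolute terms T_C = 289.26 K and T_H = 346.25 K, so ΔT = 56.99 K.
COP_Carnot = T_H/ΔT = 346.25/56.99 = 6.076.
The heat pump delivers Q̇_H = COP × Ẇ = 644000 W; the resistance heater delivers Ẇ = 106000 W.
Extra = (COP − 1)·Ẇ = 538000 W.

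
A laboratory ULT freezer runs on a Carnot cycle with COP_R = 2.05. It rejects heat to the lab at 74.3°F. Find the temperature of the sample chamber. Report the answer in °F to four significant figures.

For a Carnot refrigerator COP_R = T_C/(T_H − T_C), so T_C = COP·T_H/(1 + COP).
With T_H = 296.65 K, T_C = 2.05 × 296.65/3.050 = 199.39 K.
Converting, 199.39 K = -100.77°F.

-100.8 °F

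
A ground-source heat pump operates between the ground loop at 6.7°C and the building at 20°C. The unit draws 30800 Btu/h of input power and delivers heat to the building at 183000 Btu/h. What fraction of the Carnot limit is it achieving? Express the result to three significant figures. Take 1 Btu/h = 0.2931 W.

0.270

COP_actual = Q̇_H/Ẇ = 183000/30800 = 5.942.
In absolute terms T_C = 279.85 K and T_H = 293.15 K, so ΔT = 13.30 K.
COP_Carnot = T_H/ΔT = 293.15/13.30 = 22.04.
η_II = COP_actual/COP_Carnot = 5.942/22.04 = 0.2696.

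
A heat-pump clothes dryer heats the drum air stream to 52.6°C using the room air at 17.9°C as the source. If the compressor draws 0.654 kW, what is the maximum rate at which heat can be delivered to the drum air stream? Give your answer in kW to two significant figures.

6.1 kW

In absolute terms T_C = 291.05 K and T_H = 325.75 K, so ΔT = 34.70 K.
COP_Carnot = T_H/ΔT = 325.75/34.70 = 9.388.
Q̇_max = COP_Carnot × Ẇ = 9.388 × 0.6540 kW = 6.139 kW.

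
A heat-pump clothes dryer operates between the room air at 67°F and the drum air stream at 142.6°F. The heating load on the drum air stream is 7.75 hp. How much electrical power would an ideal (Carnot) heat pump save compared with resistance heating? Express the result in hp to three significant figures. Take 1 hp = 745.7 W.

6.78 hp

In absolute terms T_C = 292.59 K and T_H = 334.59 K, so ΔT = 42.00 K.
COP_Carnot = T_H/ΔT = 334.59/42.00 = 7.967.
Resistance heating needs Ẇ_res = Q̇_H = 7.750 hp; the reversible heat pump needs only Ẇ_hp = Q̇_H/COP = 0.9728 hp.
Saving = 7.750 − 0.9728 = 6.777 hp.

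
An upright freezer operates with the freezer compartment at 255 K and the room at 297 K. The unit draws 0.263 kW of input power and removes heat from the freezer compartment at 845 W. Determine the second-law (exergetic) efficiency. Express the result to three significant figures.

Converting, Q̇_C = 845.0 W = 0.8450 kW, so COP_actual = Q̇_C/Ẇ = 0.8450/0.2630 = 3.213.
The reservoir spacing is ΔT = 297 − 255 = 42.00 K.
COP_Carnot = T_C/ΔT = 255.00/42.00 = 6.071.
η_II = COP_actual/COP_Carnot = 3.213/6.071 = 0.5292.

0.529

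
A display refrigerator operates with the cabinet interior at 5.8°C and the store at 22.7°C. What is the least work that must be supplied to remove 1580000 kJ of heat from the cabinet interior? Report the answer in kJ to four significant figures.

95720 kJ

In absolute terms T_C = 278.95 K and T_H = 295.85 K, so ΔT = 16.90 K.
The reversible limit is COP_R = T_C/ΔT = 16.51, so W_min = Q_C/COP = Q_C·ΔT/T_C.
W_min = 1580000 × 16.90/278.95 = 95720 kJ.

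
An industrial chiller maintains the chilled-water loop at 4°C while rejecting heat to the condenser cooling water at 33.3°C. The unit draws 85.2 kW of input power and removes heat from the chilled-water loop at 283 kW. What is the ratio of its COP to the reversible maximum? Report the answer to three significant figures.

COP_actual = Q̇_C/Ẇ = 283.0/85.20 = 3.322.
In absolute terms T_C = 277.15 K and T_H = 306.45 K, so ΔT = 29.30 K.
COP_Carnot = T_C/ΔT = 277.15/29.30 = 9.459.
η_II = COP_actual/COP_Carnot = 3.322/9.459 = 0.3512.

0.351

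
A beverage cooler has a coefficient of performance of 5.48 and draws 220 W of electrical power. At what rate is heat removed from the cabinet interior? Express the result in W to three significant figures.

1210 W

Q̇_C = COP × Ẇ = 5.48 × 220.0 = 1206 W.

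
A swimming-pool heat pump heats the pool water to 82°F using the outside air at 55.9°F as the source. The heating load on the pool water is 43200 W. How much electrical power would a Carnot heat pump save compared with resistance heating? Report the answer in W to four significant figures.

In absolute terms T_C = 286.43 K and T_H = 300.93 K, so ΔT = 14.50 K.
COP_Carnot = T_H/ΔT = 300.93/14.50 = 20.75.
Resistance heating needs Ẇ_res = Q̇_H = 43200 W; the reversible heat pump needs only Ẇ_hp = Q̇_H/COP = 2082 W.
Saving = 43200 − 2082 = 41120 W.

41120 W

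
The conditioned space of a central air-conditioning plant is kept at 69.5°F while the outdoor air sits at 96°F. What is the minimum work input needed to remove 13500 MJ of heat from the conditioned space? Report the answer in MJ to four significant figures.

In absolute terms T_C = 293.98 K and T_H = 308.71 K, so ΔT = 14.72 K.
The reversible limit is COP_R = T_C/ΔT = 19.97, so W_min = Q_C/COP = Q_C·ΔT/T_C.
W_min = 13500 × 14.72/293.98 = 676.1 MJ.

676.1 MJ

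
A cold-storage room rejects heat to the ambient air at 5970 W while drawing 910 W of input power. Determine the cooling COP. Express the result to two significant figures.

The first law gives Q̇_H = Q̇_C + Ẇ, so the three rates are Q̇_C = 5060, Q̇_H = 5970, Ẇ = 910.0 W.
COP_R = Q̇_C/Ẇ = 5060/910.0 = 5.560.

5.6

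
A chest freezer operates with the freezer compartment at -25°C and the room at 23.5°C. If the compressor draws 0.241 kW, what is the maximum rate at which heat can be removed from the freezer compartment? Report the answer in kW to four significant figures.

1.233 kW

In absolute terms T_C = 248.15 K and T_H = 296.65 K, so ΔT = 48.50 K.
COP_Carnot = T_C/ΔT = 248.15/48.50 = 5.116.
Q̇_max = COP_Carnot × Ẇ = 5.116 × 0.2410 kW = 1.233 kW.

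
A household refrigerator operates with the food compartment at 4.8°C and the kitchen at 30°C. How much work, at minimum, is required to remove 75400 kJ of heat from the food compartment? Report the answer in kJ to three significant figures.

6840 kJ

In absolute terms T_C = 277.95 K and T_H = 303.15 K, so ΔT = 25.20 K.
The reversible limit is COP_R = T_C/ΔT = 11.03, so W_min = Q_C/COP = Q_C·ΔT/T_C.
W_min = 75400 × 25.20/277.95 = 6836 kJ.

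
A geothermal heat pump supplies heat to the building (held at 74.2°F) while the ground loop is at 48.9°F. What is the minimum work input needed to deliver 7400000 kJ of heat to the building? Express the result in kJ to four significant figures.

350700 kJ

In absolute terms T_C = 282.54 K and T_H = 296.59 K, so ΔT = 14.06 K.
The reversible limit is COP_HP = T_H/ΔT = 21.10, so W_min = Q_H/COP = Q_H·ΔT/T_H.
W_min = 7400000 × 14.06/296.59 = 350700 kJ.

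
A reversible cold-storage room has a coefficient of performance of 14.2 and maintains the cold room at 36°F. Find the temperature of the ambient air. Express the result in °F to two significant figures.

71 °F

COP_R = T_C/(T_H − T_C) gives T_H − T_C = T_C/COP.
With T_C = 275.37 K, T_H = 275.37 × (1 + 1/14.2) = 294.76 K.
Converting, 294.76 K = 70.91°F.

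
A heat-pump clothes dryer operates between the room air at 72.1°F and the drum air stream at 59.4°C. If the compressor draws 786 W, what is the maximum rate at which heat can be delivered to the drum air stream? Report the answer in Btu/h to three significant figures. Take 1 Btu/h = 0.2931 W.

In absolute terms T_C = 295.43 K and T_H = 332.55 K, so ΔT = 37.12 K.
COP_Carnot = T_H/ΔT = 332.55/37.12 = 8.958.
Q̇_max = COP_Carnot × Ẇ = 8.958 × 786.0 W = 7041 W = 24020 Btu/h.

24000 Btu/h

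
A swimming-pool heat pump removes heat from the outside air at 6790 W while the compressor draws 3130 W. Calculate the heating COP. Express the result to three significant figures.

The first law gives Q̇_H = Q̇_C + Ẇ, so the three rates are Q̇_C = 6790, Q̇_H = 9920, Ẇ = 3130 W.
COP_HP = Q̇_H/Ẇ = 9920/3130 = 3.169.

3.17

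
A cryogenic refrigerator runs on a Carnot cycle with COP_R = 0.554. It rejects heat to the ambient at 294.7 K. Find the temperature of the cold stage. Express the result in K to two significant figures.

For a Carnot refrigerator COP_R = T_C/(T_H − T_C), so T_C = COP·T_H/(1 + COP).
With T_H = 294.70 K, T_C = 0.554 × 294.70/1.554 = 105.06 K.

110 K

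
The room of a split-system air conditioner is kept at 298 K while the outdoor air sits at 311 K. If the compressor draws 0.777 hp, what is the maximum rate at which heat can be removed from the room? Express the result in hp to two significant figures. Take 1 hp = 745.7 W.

The reservoir spacing is ΔT = 311 − 298 = 13.00 K.
COP_Carnot = T_C/ΔT = 298.00/13.00 = 22.92.
Q̇_max = COP_Carnot × Ẇ = 22.92 × 0.7770 hp = 17.81 hp.

18 hp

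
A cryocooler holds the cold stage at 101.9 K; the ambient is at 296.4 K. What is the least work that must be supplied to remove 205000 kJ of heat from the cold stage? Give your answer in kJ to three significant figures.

391000 kJ

The reservoir spacing is ΔT = 296.4 − 101.9 = 194.5 K.
The reversible limit is COP_R = T_C/ΔT = 0.5239, so W_min = Q_C/COP = Q_C·ΔT/T_C.
W_min = 205000 × 194.5/101.90 = 391300 kJ.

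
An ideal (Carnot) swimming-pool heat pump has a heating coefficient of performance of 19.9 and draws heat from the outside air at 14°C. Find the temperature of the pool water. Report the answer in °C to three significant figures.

COP_HP = T_H/(T_H − T_C) rearranges to T_H = COP·T_C/(COP − 1).
With T_C = 287.15 K, T_H = 19.9 × 287.15/18.90 = 302.34 K.
Converting, 302.34 K = 29.19°C.

29.2 °C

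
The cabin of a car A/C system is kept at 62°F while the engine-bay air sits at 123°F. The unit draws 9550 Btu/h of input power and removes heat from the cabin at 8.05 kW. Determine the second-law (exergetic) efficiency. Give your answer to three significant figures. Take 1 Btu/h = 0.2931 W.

0.336

Converting, Q̇_C = 8.050 kW = 27470 Btu/h, so COP_actual = Q̇_C/Ẇ = 27470/9550 = 2.876.
In absolute terms T_C = 289.82 K and T_H = 323.71 K, so ΔT = 33.89 K.
COP_Carnot = T_C/ΔT = 289.82/33.89 = 8.552.
η_II = COP_actual/COP_Carnot = 2.876/8.552 = 0.3363.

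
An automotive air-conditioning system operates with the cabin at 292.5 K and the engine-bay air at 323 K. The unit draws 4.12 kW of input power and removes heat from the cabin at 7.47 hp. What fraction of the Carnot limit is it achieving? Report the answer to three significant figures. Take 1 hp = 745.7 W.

Converting, Q̇_C = 7.470 hp = 5.570 kW, so COP_actual = Q̇_C/Ẇ = 5.570/4.120 = 1.352.
The reservoir spacing is ΔT = 323 − 292.5 = 30.50 K.
COP_Carnot = T_C/ΔT = 292.50/30.50 = 9.590.
η_II = COP_actual/COP_Carnot = 1.352/9.590 = 0.1410.

0.141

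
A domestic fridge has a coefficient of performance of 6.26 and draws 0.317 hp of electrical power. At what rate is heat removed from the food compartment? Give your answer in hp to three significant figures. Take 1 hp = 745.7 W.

Q̇_C = COP × Ẇ = 6.26 × 0.3170 = 1.984 hp.

1.98 hp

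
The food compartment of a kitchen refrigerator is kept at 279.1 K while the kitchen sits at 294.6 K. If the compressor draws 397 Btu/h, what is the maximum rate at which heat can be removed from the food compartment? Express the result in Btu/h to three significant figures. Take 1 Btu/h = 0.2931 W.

7150 Btu/h

The reservoir spacing is ΔT = 294.6 − 279.1 = 15.50 K.
COP_Carnot = T_C/ΔT = 279.10/15.50 = 18.01.
Q̇_max = COP_Carnot × Ẇ = 18.01 × 397.0 Btu/h = 7149 Btu/h.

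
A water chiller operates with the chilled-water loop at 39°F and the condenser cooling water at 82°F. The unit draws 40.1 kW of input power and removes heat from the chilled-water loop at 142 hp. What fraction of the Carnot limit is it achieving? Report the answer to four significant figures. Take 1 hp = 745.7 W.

Converting, Q̇_C = 142.0 hp = 105.9 kW, so COP_actual = Q̇_C/Ẇ = 105.9/40.10 = 2.641.
In absolute terms T_C = 277.04 K and T_H = 300.93 K, so ΔT = 23.89 K.
COP_Carnot = T_C/ΔT = 277.04/23.89 = 11.60.
η_II = COP_actual/COP_Carnot = 2.641/11.60 = 0.2277.

0.2277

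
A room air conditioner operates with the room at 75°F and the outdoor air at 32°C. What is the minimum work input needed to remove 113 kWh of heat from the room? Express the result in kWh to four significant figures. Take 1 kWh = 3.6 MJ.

In absolute terms T_C = 297.04 K and T_H = 305.15 K, so ΔT = 8.111 K.
The reversible limit is COP_R = T_C/ΔT = 36.62, so W_min = Q_C/COP = Q_C·ΔT/T_C.
W_min = 113.0 × 8.111/297.04 = 3.086 kWh.

3.086 kWh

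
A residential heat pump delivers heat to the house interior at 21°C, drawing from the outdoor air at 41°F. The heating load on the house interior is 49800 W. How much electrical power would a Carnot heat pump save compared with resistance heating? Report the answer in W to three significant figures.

In absolute terms T_C = 278.15 K and T_H = 294.15 K, so ΔT = 16.00 K.
COP_Carnot = T_H/ΔT = 294.15/16.00 = 18.38.
Resistance heating needs Ẇ_res = Q̇_H = 49800 W; the reversible heat pump needs only Ẇ_hp = Q̇_H/COP = 2709 W.
Saving = 49800 − 2709 = 47090 W.

47100 W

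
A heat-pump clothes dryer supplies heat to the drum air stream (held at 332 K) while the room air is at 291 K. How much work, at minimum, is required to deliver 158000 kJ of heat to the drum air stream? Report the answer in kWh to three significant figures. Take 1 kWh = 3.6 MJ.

The reservoir spacing is ΔT = 332 − 291 = 41.00 K.
The reversible limit is COP_HP = T_H/ΔT = 8.098, so W_min = Q_H/COP = Q_H·ΔT/T_H.
W_min = 158000 × 41.00/332.00 = 19510 kJ = 5.420 kWh.

5.42 kWh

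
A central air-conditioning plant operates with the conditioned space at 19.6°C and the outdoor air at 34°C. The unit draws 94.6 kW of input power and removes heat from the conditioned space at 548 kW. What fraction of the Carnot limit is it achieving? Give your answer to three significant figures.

0.285

COP_actual = Q̇_C/Ẇ = 548.0/94.60 = 5.793.
In absolute terms T_C = 292.75 K and T_H = 307.15 K, so ΔT = 14.40 K.
COP_Carnot = T_C/ΔT = 292.75/14.40 = 20.33.
η_II = COP_actual/COP_Carnot = 5.793/20.33 = 0.2849.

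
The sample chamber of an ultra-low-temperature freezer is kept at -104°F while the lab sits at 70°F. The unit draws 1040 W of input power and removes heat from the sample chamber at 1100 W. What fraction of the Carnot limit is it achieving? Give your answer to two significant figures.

0.52

COP_actual = Q̇_C/Ẇ = 1100/1040 = 1.058.
In absolute terms T_C = 197.59 K and T_H = 294.26 K, so ΔT = 96.67 K.
COP_Carnot = T_C/ΔT = 197.59/96.67 = 2.044.
η_II = COP_actual/COP_Carnot = 1.058/2.044 = 0.5174.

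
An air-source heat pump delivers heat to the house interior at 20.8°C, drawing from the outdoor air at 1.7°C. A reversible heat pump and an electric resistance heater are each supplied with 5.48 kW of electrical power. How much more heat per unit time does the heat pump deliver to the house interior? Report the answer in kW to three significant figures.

78.9 kW

In absolute terms T_C = 274.85 K and T_H = 293.95 K, so ΔT = 19.10 K.
COP_Carnot = T_H/ΔT = 293.95/19.10 = 15.39.
The heat pump delivers Q̇_H = COP × Ẇ = 84.34 kW; the resistance heater delivers Ẇ = 5.480 kW.
Extra = (COP − 1)·Ẇ = 78.86 kW.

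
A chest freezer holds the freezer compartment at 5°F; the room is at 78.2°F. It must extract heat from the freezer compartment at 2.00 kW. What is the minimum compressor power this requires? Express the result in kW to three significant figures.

0.315 kW

In absolute terms T_C = 258.15 K and T_H = 298.82 K, so ΔT = 40.67 K.
COP_Carnot = T_C/ΔT = 258.15/40.67 = 6.348.
Ẇ_min = Q̇/COP_Carnot = 2.000/6.348 = 0.3151 kW.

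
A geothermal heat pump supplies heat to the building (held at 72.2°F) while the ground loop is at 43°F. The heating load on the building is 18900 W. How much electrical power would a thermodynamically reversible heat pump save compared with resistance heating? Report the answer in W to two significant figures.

In absolute terms T_C = 279.26 K and T_H = 295.48 K, so ΔT = 16.22 K.
COP_Carnot = T_H/ΔT = 295.48/16.22 = 18.21.
Resistance heating needs Ẇ_res = Q̇_H = 18900 W; the reversible heat pump needs only Ẇ_hp = Q̇_H/COP = 1038 W.
Saving = 18900 − 1038 = 17860 W.

18000 W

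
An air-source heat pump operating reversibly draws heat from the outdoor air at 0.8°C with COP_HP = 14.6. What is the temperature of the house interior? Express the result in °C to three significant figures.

20.9 °C

COP_HP = T_H/(T_H − T_C) rearranges to T_H = COP·T_C/(COP − 1).
With T_C = 273.95 K, T_H = 14.6 × 273.95/13.60 = 294.09 K.
Converting, 294.09 K = 20.94°C.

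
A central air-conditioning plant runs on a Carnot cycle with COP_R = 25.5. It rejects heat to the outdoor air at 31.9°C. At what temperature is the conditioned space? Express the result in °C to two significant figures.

20 °C

For a Carnot refrigerator COP_R = T_C/(T_H − T_C), so T_C = COP·T_H/(1 + COP).
With T_H = 305.05 K, T_C = 25.5 × 305.05/26.50 = 293.54 K.
Converting, 293.54 K = 20.39°C.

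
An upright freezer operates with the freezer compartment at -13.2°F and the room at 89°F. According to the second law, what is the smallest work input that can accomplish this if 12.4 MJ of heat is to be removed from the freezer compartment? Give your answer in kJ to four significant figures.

In absolute terms T_C = 248.04 K and T_H = 304.82 K, so ΔT = 56.78 K.
The reversible limit is COP_R = T_C/ΔT = 4.369, so W_min = Q_C/COP = Q_C·ΔT/T_C.
W_min = 12.40 × 56.78/248.04 = 2.838 MJ = 2838 kJ.

2838 kJ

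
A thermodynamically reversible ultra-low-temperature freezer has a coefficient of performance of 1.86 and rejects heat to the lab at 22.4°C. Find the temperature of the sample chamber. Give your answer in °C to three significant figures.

For a Carnot refrigerator COP_R = T_C/(T_H − T_C), so T_C = COP·T_H/(1 + COP).
With T_H = 295.55 K, T_C = 1.86 × 295.55/2.860 = 192.21 K.
Converting, 192.21 K = -80.94°C.

-80.9 °C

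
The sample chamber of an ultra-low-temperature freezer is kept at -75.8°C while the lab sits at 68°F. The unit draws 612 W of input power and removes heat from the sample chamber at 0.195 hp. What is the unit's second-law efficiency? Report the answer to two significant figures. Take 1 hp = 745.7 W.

0.12

Converting, Q̇_C = 0.1950 hp = 145.4 W, so COP_actual = Q̇_C/Ẇ = 145.4/612.0 = 0.2376.
In absolute terms T_C = 197.35 K and T_H = 293.15 K, so ΔT = 95.80 K.
COP_Carnot = T_C/ΔT = 197.35/95.80 = 2.060.
η_II = COP_actual/COP_Carnot = 0.2376/2.060 = 0.1153.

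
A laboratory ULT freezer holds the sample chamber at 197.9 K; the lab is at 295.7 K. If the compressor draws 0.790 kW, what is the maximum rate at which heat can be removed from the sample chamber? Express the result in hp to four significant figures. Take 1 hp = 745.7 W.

The reservoir spacing is ΔT = 295.7 − 197.9 = 97.80 K.
COP_Carnot = T_C/ΔT = 197.90/97.80 = 2.024.
Q̇_max = COP_Carnot × Ẇ = 2.024 × 0.7900 kW = 1.599 kW = 2.144 hp.

2.144 hp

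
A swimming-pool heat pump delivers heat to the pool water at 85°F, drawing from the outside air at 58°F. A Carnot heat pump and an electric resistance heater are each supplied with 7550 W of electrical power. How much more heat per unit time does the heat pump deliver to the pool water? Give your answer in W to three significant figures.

In absolute terms T_C = 287.59 K and T_H = 302.59 K, so ΔT = 15.00 K.
COP_Carnot = T_H/ΔT = 302.59/15.00 = 20.17.
The heat pump delivers Q̇_H = COP × Ẇ = 152300 W; the resistance heater delivers Ẇ = 7550 W.
Extra = (COP − 1)·Ẇ = 144800 W.

145000 W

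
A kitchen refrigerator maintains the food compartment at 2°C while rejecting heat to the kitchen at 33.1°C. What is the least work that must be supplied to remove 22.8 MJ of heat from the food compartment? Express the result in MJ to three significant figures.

2.58 MJ

In absolute terms T_C = 275.15 K and T_H = 306.25 K, so ΔT = 31.10 K.
The reversible limit is COP_R = T_C/ΔT = 8.847, so W_min = Q_C/COP = Q_C·ΔT/T_C.
W_min = 22.80 × 31.10/275.15 = 2.577 MJ.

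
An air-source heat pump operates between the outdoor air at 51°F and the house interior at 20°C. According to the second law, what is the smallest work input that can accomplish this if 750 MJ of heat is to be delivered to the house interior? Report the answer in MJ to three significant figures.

In absolute terms T_C = 283.71 K and T_H = 293.15 K, so ΔT = 9.444 K.
The reversible limit is COP_HP = T_H/ΔT = 31.04, so W_min = Q_H/COP = Q_H·ΔT/T_H.
W_min = 750.0 × 9.444/293.15 = 24.16 MJ.

24.2 MJ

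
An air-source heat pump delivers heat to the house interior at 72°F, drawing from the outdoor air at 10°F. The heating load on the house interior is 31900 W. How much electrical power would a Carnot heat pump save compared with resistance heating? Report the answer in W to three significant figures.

In absolute terms T_C = 260.93 K and T_H = 295.37 K, so ΔT = 34.44 K.
COP_Carnot = T_H/ΔT = 295.37/34.44 = 8.575.
Resistance heating needs Ẇ_res = Q̇_H = 31900 W; the reversible heat pump needs only Ẇ_hp = Q̇_H/COP = 3720 W.
Saving = 31900 − 3720 = 28180 W.

28200 W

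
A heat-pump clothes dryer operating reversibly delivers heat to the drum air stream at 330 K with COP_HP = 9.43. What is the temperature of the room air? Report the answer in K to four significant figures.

COP_HP = T_H/(T_H − T_C) gives T_H − T_C = T_H/COP.
With T_H = 330.00 K, T_C = 330.00 × (1 − 1/9.43) = 295.01 K.

295.0 K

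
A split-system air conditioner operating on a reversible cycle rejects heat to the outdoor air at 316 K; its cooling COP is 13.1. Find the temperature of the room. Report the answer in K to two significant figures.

For a Carnot refrigerator COP_R = T_C/(T_H − T_C), so T_C = COP·T_H/(1 + COP).
With T_H = 316.00 K, T_C = 13.1 × 316.00/14.10 = 293.59 K.

290 K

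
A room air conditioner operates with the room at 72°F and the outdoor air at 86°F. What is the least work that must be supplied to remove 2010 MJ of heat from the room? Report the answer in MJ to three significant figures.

In absolute terms T_C = 295.37 K and T_H = 303.15 K, so ΔT = 7.778 K.
The reversible limit is COP_R = T_C/ΔT = 37.98, so W_min = Q_C/COP = Q_C·ΔT/T_C.
W_min = 2010 × 7.778/295.37 = 52.93 MJ.

52.9 MJ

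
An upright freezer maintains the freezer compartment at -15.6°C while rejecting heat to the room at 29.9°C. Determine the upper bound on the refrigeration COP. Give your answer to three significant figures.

In absolute terms T_C = 257.55 K and T_H = 303.05 K, so ΔT = 45.50 K.
For a reversible cycle, COP_Carnot = T_C/ΔT = 257.55/45.50 = 5.660.

5.66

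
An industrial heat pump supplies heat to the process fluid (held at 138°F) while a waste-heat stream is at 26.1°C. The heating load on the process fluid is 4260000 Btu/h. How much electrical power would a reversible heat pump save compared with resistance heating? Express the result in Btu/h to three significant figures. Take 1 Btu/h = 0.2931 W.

3840000 Btu/h

In absolute terms T_C = 299.25 K and T_H = 332.04 K, so ΔT = 32.79 K.
COP_Carnot = T_H/ΔT = 332.04/32.79 = 10.13.
Resistance heating needs Ẇ_res = Q̇_H = 4260000 Btu/h; the reversible heat pump needs only Ẇ_hp = Q̇_H/COP = 420700 Btu/h.
Saving = 4260000 − 420700 = 3839000 Btu/h.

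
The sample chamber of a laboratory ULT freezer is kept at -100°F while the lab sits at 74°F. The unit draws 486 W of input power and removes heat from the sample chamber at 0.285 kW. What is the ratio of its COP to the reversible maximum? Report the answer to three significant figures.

0.284

Converting, Q̇_C = 0.2850 kW = 285.0 W, so COP_actual = Q̇_C/Ẇ = 285.0/486.0 = 0.5864.
In absolute terms T_C = 199.82 K and T_H = 296.48 K, so ΔT = 96.67 K.
COP_Carnot = T_C/ΔT = 199.82/96.67 = 2.067.
η_II = COP_actual/COP_Carnot = 0.5864/2.067 = 0.2837.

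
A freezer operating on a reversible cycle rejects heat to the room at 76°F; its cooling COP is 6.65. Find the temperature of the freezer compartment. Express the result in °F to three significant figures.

For a Carnot refrigerator COP_R = T_C/(T_H − T_C), so T_C = COP·T_H/(1 + COP).
With T_H = 297.59 K, T_C = 6.65 × 297.59/7.650 = 258.69 K.
Converting, 258.69 K = 5.98°F.

5.98 °F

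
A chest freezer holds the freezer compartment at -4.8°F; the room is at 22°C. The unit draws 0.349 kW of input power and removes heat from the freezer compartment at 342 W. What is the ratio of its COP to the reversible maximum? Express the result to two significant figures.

0.16

Converting, Q̇_C = 342.0 W = 0.3420 kW, so COP_actual = Q̇_C/Ẇ = 0.3420/0.3490 = 0.9799.
In absolute terms T_C = 252.71 K and T_H = 295.15 K, so ΔT = 42.44 K.
COP_Carnot = T_C/ΔT = 252.71/42.44 = 5.954.
η_II = COP_actual/COP_Carnot = 0.9799/5.954 = 0.1646.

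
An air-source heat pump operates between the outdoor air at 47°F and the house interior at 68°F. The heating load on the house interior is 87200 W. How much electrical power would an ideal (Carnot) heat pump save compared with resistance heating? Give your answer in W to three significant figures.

83700 W

In absolute terms T_C = 281.48 K and T_H = 293.15 K, so ΔT = 11.67 K.
COP_Carnot = T_H/ΔT = 293.15/11.67 = 25.13.
Resistance heating needs Ẇ_res = Q̇_H = 87200 W; the reversible heat pump needs only Ẇ_hp = Q̇_H/COP = 3470 W.
Saving = 87200 − 3470 = 83730 W.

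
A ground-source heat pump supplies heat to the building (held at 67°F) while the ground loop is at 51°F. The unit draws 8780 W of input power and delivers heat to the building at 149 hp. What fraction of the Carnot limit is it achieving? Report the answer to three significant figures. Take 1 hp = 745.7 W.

0.384

Converting, Q̇_H = 149.0 hp = 111100 W, so COP_actual = Q̇_H/Ẇ = 111100/8780 = 12.65.
In absolute terms T_C = 283.71 K and T_H = 292.59 K, so ΔT = 8.889 K.
COP_Carnot = T_H/ΔT = 292.59/8.889 = 32.92.
η_II = COP_actual/COP_Carnot = 12.65/32.92 = 0.3844.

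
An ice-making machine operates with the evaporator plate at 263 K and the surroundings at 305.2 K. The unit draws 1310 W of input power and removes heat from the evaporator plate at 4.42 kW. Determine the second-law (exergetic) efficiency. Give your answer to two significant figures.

0.54

Converting, Q̇_C = 4.420 kW = 4420 W, so COP_actual = Q̇_C/Ẇ = 4420/1310 = 3.374.
The reservoir spacing is ΔT = 305.2 − 263 = 42.20 K.
COP_Carnot = T_C/ΔT = 263.00/42.20 = 6.232.
η_II = COP_actual/COP_Carnot = 3.374/6.232 = 0.5414.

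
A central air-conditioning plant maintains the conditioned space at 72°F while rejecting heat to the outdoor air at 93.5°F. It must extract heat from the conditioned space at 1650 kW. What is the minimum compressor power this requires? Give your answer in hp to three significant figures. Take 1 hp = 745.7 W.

89.5 hp

In absolute terms T_C = 295.37 K and T_H = 307.32 K, so ΔT = 11.94 K.
COP_Carnot = T_C/ΔT = 295.37/11.94 = 24.73.
Ẇ_min = Q̇/COP_Carnot = 1650/24.73 = 66.72 kW = 89.48 hp.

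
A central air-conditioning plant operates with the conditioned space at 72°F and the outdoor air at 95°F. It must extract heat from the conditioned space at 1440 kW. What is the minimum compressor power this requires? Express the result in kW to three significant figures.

62.3 kW

In absolute terms T_C = 295.37 K and T_H = 308.15 K, so ΔT = 12.78 K.
COP_Carnot = T_C/ΔT = 295.37/12.78 = 23.12.
Ẇ_min = Q̇/COP_Carnot = 1440/23.12 = 62.29 kW.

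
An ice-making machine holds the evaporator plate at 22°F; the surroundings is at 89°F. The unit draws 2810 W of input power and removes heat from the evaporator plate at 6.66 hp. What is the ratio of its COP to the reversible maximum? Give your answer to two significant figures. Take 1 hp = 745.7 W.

0.25

Converting, Q̇_C = 6.660 hp = 4966 W, so COP_actual = Q̇_C/Ẇ = 4966/2810 = 1.767.
In absolute terms T_C = 267.59 K and T_H = 304.82 K, so ΔT = 37.22 K.
COP_Carnot = T_C/ΔT = 267.59/37.22 = 7.189.
η_II = COP_actual/COP_Carnot = 1.767/7.189 = 0.2458.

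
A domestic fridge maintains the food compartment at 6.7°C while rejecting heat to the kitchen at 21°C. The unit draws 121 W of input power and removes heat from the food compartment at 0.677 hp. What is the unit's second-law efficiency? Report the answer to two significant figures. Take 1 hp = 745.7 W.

0.21

Converting, Q̇_C = 0.6770 hp = 504.8 W, so COP_actual = Q̇_C/Ẇ = 504.8/121.0 = 4.172.
In absolute terms T_C = 279.85 K and T_H = 294.15 K, so ΔT = 14.30 K.
COP_Carnot = T_C/ΔT = 279.85/14.30 = 19.57.
η_II = COP_actual/COP_Carnot = 4.172/19.57 = 0.2132.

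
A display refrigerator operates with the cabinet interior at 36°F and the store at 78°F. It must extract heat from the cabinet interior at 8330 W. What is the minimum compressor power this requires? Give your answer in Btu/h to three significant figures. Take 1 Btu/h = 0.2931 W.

2410 Btu/h

In absolute terms T_C = 275.37 K and T_H = 298.71 K, so ΔT = 23.33 K.
COP_Carnot = T_C/ΔT = 275.37/23.33 = 11.80.
Ẇ_min = Q̇/COP_Carnot = 8330/11.80 = 705.8 W = 2408 Btu/h.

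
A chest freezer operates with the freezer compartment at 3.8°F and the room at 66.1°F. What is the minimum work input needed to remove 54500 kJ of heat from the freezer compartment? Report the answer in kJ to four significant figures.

In absolute terms T_C = 257.48 K and T_H = 292.09 K, so ΔT = 34.61 K.
The reversible limit is COP_R = T_C/ΔT = 7.439, so W_min = Q_C/COP = Q_C·ΔT/T_C.
W_min = 54500 × 34.61/257.48 = 7326 kJ.

7326 kJ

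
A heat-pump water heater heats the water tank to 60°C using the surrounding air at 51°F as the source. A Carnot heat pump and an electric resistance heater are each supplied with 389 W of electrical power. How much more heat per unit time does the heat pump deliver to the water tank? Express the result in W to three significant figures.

In absolute terms T_C = 283.71 K and T_H = 333.15 K, so ΔT = 49.44 K.
COP_Carnot = T_H/ΔT = 333.15/49.44 = 6.738.
The heat pump delivers Q̇_H = COP × Ẇ = 2621 W; the resistance heater delivers Ẇ = 389.0 W.
Extra = (COP − 1)·Ẇ = 2232 W.

2230 W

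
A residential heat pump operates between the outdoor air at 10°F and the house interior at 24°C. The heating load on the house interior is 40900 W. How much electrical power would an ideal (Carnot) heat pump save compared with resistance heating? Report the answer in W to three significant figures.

In absolute terms T_C = 260.93 K and T_H = 297.15 K, so ΔT = 36.22 K.
COP_Carnot = T_H/ΔT = 297.15/36.22 = 8.204.
Resistance heating needs Ẇ_res = Q̇_H = 40900 W; the reversible heat pump needs only Ẇ_hp = Q̇_H/COP = 4986 W.
Saving = 40900 − 4986 = 35910 W.

35900 W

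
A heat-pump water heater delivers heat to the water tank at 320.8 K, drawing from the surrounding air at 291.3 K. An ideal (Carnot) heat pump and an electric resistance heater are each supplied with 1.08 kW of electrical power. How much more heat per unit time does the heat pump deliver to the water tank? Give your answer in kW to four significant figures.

10.66 kW

The reservoir spacing is ΔT = 320.8 − 291.3 = 29.50 K.
COP_Carnot = T_H/ΔT = 320.80/29.50 = 10.87.
The heat pump delivers Q̇_H = COP × Ẇ = 11.74 kW; the resistance heater delivers Ẇ = 1.080 kW.
Extra = (COP − 1)·Ẇ = 10.66 kW.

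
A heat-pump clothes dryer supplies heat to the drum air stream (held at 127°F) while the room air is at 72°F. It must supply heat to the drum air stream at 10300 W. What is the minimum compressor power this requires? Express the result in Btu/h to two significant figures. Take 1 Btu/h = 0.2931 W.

In absolute terms T_C = 295.37 K and T_H = 325.93 K, so ΔT = 30.56 K.
COP_Carnot = T_H/ΔT = 325.93/30.56 = 10.67.
Ẇ_min = Q̇/COP_Carnot = 10300/10.67 = 965.6 W = 3295 Btu/h.

3300 Btu/h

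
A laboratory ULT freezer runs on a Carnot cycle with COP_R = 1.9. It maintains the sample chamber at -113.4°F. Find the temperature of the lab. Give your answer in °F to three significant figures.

COP_R = T_C/(T_H − T_C) gives T_H − T_C = T_C/COP.
With T_C = 192.37 K, T_H = 192.37 × (1 + 1/1.9) = 293.62 K.
Converting, 293.62 K = 68.85°F.

68.8 °F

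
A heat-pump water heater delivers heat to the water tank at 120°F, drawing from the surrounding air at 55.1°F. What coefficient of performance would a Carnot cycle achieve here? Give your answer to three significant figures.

8.93

In absolute terms T_C = 285.98 K and T_H = 322.04 K, so ΔT = 36.06 K.
For a reversible cycle, COP_Carnot = T_H/ΔT = 322.04/36.06 = 8.932.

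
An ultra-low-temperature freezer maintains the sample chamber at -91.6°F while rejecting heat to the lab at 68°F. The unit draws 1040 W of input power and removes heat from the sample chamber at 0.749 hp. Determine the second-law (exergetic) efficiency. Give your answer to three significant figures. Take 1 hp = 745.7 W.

Converting, Q̇_C = 0.7490 hp = 558.5 W, so COP_actual = Q̇_C/Ẇ = 558.5/1040 = 0.5370.
In absolute terms T_C = 204.48 K and T_H = 293.15 K, so ΔT = 88.67 K.
COP_Carnot = T_C/ΔT = 204.48/88.67 = 2.306.
η_II = COP_actual/COP_Carnot = 0.5370/2.306 = 0.2329.

0.233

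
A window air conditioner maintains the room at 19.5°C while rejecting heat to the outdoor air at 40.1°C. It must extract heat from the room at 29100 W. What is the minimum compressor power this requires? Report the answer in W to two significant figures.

2000 W

In absolute terms T_C = 292.65 K and T_H = 313.25 K, so ΔT = 20.60 K.
COP_Carnot = T_C/ΔT = 292.65/20.60 = 14.21.
Ẇ_min = Q̇/COP_Carnot = 29100/14.21 = 2048 W.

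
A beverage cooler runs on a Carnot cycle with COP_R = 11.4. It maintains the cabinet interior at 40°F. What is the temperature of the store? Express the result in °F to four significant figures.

83.83 °F

COP_R = T_C/(T_H − T_C) gives T_H − T_C = T_C/COP.
With T_C = 277.59 K, T_H = 277.59 × (1 + 1/11.4) = 301.94 K.
Converting, 301.94 K = 83.83°F.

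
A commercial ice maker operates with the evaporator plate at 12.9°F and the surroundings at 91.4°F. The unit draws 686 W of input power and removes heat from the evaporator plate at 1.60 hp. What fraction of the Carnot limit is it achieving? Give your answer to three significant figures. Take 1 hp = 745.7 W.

Converting, Q̇_C = 1.600 hp = 1193 W, so COP_actual = Q̇_C/Ẇ = 1193/686.0 = 1.739.
In absolute terms T_C = 262.54 K and T_H = 306.15 K, so ΔT = 43.61 K.
COP_Carnot = T_C/ΔT = 262.54/43.61 = 6.020.
η_II = COP_actual/COP_Carnot = 1.739/6.020 = 0.2889.

0.289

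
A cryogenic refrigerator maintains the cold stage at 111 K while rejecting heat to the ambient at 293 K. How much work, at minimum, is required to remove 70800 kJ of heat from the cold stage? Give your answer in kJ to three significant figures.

The reservoir spacing is ΔT = 293 − 111 = 182.0 K.
The reversible limit is COP_R = T_C/ΔT = 0.6099, so W_min = Q_C/COP = Q_C·ΔT/T_C.
W_min = 70800 × 182.0/111.00 = 116100 kJ.

116000 kJ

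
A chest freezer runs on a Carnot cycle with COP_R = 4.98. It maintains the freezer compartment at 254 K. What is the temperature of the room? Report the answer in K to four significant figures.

305.0 K

COP_R = T_C/(T_H − T_C) gives T_H − T_C = T_C/COP.
With T_C = 254.00 K, T_H = 254.00 × (1 + 1/4.98) = 305.00 K.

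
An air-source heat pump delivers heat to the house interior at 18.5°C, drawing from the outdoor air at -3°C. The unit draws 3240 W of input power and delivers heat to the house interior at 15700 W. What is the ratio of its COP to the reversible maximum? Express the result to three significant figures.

COP_actual = Q̇_H/Ẇ = 15700/3240 = 4.846.
In absolute terms T_C = 270.15 K and T_H = 291.65 K, so ΔT = 21.50 K.
COP_Carnot = T_H/ΔT = 291.65/21.50 = 13.57.
η_II = COP_actual/COP_Carnot = 4.846/13.57 = 0.3572.

0.357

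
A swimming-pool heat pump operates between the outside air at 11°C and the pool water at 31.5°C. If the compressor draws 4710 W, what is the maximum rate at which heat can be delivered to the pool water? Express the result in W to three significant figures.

70000 W

In absolute terms T_C = 284.15 K and T_H = 304.65 K, so ΔT = 20.50 K.
COP_Carnot = T_H/ΔT = 304.65/20.50 = 14.86.
Q̇_max = COP_Carnot × Ẇ = 14.86 × 4710 W = 70000 W.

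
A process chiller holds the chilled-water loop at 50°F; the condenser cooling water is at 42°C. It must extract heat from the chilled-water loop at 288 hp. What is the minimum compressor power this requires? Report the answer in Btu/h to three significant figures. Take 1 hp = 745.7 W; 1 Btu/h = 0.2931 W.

82800 Btu/h

In absolute terms T_C = 283.15 K and T_H = 315.15 K, so ΔT = 32.00 K.
COP_Carnot = T_C/ΔT = 283.15/32.00 = 8.848.
Ẇ_min = Q̇/COP_Carnot = 288.0/8.848 = 32.55 hp = 82810 Btu/h.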